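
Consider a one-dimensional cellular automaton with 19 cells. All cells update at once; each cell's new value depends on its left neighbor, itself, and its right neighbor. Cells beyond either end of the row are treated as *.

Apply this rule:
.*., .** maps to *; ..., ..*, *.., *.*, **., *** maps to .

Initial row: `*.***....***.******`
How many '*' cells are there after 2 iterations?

3

iteration 1: ..*......*...*.....
iteration 2: ..*......*...*.....
count of *: 3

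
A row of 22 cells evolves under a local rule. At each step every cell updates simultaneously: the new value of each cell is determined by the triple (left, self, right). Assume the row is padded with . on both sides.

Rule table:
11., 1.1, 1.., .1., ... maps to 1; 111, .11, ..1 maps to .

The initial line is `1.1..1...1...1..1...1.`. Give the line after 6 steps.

1..11..11..11..11..111

step 1: 1111.111.111.11.111.11
step 2: ...11..11..11.11..11.1
step 3: 11..11..11..11.11..111
step 4: .11..11..11..11.11...1
step 5: ..11..11..11..11.111.1
step 6: 1..11..11..11..11..111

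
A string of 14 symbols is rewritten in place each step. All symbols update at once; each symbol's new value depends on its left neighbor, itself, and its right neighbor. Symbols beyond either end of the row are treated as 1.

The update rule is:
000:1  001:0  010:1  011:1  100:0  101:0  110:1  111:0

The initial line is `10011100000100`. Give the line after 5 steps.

step 1: 10010101110100
step 2: 10010101010100
step 3: 10010101010100  (fixed point — unchanged through step 5)

10010101010100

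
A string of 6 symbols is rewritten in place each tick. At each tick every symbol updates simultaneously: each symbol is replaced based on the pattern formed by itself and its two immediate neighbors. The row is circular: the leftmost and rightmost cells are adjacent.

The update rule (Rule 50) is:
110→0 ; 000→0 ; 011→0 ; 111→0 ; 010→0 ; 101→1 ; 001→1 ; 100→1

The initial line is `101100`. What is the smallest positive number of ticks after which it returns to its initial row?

010011
101100

2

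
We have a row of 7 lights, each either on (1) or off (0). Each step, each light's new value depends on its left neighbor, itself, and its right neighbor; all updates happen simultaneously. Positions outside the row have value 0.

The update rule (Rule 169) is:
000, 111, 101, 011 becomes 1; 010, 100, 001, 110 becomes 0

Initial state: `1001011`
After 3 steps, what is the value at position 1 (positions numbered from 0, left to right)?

1

0000110
1110100
1101001
position 1 holds 1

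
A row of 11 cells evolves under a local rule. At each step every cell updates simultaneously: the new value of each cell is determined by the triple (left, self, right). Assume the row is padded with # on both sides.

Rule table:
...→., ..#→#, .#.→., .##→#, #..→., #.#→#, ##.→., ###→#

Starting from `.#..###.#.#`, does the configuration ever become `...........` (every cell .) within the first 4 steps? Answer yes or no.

step 1: #..###.#.##
step 2: ..###.#.###
step 3: .###.#.####
step 4: ###.#.#####
step 4 is ###.#.#####, still not uniform .

no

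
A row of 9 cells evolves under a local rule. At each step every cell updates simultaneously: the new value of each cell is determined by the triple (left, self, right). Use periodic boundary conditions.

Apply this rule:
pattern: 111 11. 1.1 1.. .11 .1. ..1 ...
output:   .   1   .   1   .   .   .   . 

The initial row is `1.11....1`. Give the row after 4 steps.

...1..11.

1..11....
.1..11...
..1..11..
...1..11.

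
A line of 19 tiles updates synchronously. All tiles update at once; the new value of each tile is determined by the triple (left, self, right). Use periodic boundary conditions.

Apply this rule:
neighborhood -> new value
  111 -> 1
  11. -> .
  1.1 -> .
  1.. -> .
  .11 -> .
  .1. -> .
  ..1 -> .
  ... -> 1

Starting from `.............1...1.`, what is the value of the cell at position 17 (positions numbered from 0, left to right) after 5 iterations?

.

iteration 1: 111111111111...1...
iteration 2: .1111111111..1...1.
iteration 3: ..11111111.....1...
iteration 4: 1..111111..111...11
iteration 5: ....1111....1..1..1
position 17 holds .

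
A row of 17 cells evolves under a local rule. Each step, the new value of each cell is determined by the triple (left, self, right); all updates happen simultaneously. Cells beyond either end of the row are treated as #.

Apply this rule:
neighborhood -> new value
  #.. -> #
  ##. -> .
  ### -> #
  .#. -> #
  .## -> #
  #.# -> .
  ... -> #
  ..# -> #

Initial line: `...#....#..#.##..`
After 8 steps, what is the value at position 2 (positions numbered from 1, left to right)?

############.#.##
###########..#.##
##########.###.##
#########..##..##
########.###.####
#######..##..####
######.###.######
#####..##..######
position 2 holds #

#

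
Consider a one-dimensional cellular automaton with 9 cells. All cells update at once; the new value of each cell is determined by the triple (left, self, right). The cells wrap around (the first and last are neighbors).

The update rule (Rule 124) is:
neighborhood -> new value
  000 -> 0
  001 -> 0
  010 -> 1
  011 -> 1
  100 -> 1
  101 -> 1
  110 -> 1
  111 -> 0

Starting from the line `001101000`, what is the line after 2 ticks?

001000110

001111100
001000110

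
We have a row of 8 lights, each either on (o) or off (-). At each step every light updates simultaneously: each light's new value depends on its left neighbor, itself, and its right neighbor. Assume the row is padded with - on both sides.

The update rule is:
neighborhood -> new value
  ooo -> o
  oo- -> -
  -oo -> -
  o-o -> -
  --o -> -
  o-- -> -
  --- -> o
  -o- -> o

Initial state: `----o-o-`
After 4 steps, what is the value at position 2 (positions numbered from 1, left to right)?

o

step 1: ooo-o-o-
step 2: -o--o-o-
step 3: -o--o-o-  (fixed point — unchanged through step 4)
position 2 holds o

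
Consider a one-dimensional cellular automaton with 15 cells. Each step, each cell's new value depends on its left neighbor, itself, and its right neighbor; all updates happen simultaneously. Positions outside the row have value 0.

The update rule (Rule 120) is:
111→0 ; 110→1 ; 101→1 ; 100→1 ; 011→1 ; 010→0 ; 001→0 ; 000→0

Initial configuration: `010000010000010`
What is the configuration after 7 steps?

000000001000001

001000001000001
000100000100000
000010000010000
000001000001000
000000100000100
000000010000010
000000001000001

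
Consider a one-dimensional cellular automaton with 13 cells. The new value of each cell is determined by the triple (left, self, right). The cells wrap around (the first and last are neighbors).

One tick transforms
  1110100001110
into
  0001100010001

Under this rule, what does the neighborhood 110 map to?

At position 2 the neighborhood is 110; the next row has 0 there.

0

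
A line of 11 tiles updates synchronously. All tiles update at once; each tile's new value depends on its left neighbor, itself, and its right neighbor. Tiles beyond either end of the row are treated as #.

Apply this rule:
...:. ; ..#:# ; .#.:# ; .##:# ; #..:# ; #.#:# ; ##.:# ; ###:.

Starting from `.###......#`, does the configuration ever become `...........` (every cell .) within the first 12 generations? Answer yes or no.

no

##.##....##
.#####..##.
##...######
.##.##.....
#######...#
......##.##
#....#####.
##..##...##
.######.##.
##....#####
.##..##....
########..#
generation 12 is ########..#, still not uniform .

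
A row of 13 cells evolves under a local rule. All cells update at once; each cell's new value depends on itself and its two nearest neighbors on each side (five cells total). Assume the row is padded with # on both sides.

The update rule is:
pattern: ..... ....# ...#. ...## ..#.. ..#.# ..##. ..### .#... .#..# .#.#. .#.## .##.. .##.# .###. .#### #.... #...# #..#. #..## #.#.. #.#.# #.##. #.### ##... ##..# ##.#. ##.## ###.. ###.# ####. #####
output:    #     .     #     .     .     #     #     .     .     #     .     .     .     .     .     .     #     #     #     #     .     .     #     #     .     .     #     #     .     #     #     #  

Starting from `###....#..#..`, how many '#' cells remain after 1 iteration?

8

##..#.#.##.##
count of #: 8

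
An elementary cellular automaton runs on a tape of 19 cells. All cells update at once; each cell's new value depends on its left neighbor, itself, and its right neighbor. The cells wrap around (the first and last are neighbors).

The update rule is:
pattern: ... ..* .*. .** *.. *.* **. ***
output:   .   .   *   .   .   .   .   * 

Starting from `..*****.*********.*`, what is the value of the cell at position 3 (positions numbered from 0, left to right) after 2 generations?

.

...***...*******..*
....*.....*****...*
position 3 holds .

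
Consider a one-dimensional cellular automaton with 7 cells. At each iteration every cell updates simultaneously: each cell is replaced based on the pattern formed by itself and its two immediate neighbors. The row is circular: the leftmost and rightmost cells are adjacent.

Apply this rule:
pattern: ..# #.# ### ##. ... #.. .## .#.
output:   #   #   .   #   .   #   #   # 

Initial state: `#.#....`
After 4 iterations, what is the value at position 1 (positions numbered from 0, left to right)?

iteration 1: ####..#
iteration 2: ...####
iteration 3: #.##..#
iteration 4: #######
position 1 holds #

#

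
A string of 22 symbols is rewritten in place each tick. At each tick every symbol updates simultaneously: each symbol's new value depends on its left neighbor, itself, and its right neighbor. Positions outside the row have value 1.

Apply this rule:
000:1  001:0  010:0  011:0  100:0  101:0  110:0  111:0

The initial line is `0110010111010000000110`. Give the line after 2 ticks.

0111111111110000000110

0000000000000111110000
0111111111110000000110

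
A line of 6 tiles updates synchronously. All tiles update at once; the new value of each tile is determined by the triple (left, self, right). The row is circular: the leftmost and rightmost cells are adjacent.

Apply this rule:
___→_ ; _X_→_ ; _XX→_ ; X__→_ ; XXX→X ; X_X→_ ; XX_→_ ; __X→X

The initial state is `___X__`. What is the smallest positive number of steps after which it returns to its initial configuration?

6

__X___
_X____
X_____
_____X
____X_
___X__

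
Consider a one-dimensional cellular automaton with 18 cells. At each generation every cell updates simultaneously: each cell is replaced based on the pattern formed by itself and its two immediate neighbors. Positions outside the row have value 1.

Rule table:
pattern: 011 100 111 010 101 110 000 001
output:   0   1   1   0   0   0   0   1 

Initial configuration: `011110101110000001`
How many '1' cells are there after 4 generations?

generation 1: 001100000101000010
generation 2: 110010001000100100
generation 3: 101101010101011011
generation 4: 000000000000000001
count of 1: 1

1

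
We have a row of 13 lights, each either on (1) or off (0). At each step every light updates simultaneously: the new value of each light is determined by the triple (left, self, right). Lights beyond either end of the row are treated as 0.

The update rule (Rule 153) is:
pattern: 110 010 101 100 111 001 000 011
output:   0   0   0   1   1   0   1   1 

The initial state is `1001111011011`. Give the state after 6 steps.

0101110010010
0001101001001
1101000100100
1000110010011
0110101001010
0100000100001

0100000100001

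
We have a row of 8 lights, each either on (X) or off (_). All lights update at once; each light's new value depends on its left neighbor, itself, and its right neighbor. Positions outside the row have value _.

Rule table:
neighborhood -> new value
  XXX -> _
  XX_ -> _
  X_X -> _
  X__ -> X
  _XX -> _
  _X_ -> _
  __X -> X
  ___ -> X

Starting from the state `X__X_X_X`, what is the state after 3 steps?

step 1: _XX_____
step 2: X__XXXXX
step 3: _XX_____

_XX_____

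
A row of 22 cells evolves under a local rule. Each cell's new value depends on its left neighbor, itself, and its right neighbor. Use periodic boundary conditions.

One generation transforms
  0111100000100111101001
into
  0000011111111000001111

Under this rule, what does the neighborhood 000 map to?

At position 6 the neighborhood is 000; the next row has 1 there.

1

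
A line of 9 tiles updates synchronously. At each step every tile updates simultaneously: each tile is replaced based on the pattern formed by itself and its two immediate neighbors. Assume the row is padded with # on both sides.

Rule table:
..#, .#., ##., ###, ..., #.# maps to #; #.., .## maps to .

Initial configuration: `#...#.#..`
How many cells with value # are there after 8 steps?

8

step 1: #.#####.#
step 2: ##.#####.
step 3: ###.#####
step 4: ####.####
step 5: #####.###
step 6: ######.##
step 7: #######.#
step 8: ########.
count of #: 8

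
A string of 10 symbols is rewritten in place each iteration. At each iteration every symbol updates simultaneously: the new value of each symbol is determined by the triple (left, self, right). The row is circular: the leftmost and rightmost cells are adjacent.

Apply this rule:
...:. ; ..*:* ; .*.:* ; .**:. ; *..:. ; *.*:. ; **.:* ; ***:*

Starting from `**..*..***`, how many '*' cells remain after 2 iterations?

**.**.*.**
**..*.*..*
count of *: 5

5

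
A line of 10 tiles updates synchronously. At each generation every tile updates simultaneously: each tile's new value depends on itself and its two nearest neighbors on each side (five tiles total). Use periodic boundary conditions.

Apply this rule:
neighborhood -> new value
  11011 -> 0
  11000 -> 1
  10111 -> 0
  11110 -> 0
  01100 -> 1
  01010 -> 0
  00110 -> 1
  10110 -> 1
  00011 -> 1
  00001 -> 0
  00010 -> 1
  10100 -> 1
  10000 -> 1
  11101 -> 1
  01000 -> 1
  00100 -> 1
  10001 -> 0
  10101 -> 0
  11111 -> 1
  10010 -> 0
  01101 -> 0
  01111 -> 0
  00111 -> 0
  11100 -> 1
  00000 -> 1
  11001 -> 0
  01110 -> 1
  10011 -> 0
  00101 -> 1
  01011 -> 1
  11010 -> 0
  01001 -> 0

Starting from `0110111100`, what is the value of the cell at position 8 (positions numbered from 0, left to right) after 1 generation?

1100000110
position 8 holds 1

1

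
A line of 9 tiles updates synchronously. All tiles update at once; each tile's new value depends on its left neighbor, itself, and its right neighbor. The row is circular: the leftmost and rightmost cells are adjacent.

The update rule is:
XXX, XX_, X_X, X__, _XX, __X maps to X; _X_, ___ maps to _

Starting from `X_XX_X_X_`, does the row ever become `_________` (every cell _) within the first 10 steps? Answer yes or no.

_XXXX_X_X
XXXXXX_X_
XXXXXXX_X
XXXXXXXXX
XXXXXXXXX  (fixed point — unchanged through step 10)
step 10 is XXXXXXXXX, still not uniform _

no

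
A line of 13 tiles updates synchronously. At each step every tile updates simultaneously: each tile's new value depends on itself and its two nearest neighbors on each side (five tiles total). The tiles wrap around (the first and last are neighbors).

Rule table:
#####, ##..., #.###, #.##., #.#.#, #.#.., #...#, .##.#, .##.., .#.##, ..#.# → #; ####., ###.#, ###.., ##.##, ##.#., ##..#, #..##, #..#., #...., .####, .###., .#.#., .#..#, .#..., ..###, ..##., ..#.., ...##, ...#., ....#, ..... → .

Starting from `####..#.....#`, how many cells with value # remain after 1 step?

.#...........
count of #: 1

1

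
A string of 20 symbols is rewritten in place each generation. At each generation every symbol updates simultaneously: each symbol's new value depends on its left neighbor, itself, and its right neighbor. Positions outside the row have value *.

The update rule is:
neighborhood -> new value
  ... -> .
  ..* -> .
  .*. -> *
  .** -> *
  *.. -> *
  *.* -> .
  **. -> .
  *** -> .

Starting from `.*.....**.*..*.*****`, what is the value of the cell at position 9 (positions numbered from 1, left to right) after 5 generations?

.

generation 1: .**....*..**.*.*....
generation 2: .*.*...**.*..*.**...
generation 3: .*.**..*..**.*.*.*..
generation 4: .*.*.*.**.*..*.*.**.
generation 5: .*.*.*.*..**.*.*.*..
position 9 holds .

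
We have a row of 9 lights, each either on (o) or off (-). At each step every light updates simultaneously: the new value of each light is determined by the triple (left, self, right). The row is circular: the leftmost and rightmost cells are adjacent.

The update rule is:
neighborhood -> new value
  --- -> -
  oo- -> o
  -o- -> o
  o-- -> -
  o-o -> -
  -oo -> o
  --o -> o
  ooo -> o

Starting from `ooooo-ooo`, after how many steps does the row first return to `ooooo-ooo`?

1

ooooo-ooo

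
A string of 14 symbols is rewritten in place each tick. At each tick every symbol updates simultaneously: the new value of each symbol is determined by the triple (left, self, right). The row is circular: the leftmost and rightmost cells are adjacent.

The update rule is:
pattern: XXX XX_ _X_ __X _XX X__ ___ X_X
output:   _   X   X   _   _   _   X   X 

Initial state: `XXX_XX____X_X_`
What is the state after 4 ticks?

XX_XX__XXXXXXX

__XX_X_XX_XXXX
___XXXX_XX___X
_X____XX_X_X_X
XX_XX__XXXXXXX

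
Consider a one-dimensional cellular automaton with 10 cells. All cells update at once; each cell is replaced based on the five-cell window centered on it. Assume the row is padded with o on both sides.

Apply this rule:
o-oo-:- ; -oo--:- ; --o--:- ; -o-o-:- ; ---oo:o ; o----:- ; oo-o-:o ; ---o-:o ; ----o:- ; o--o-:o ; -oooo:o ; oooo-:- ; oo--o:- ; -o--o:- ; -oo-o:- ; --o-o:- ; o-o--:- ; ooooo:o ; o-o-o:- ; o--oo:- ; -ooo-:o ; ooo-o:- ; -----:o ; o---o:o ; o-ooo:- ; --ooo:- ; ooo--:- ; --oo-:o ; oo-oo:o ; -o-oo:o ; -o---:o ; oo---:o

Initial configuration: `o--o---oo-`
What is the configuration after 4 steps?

-o-oo-o-o-

step 1: --o-oooo-o
step 2: -o-o-o--o-
step 3: o------o-o
step 4: -o-oo-o-o-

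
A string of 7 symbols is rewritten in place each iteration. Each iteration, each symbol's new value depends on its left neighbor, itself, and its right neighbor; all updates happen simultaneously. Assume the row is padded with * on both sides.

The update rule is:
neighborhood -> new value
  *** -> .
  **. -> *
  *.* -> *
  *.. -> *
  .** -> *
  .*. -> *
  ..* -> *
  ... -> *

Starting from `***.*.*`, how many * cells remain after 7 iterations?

..*****
***....
..*****  (repeats iteration 1; period 2)
iteration 7: ..*****
count of *: 5

5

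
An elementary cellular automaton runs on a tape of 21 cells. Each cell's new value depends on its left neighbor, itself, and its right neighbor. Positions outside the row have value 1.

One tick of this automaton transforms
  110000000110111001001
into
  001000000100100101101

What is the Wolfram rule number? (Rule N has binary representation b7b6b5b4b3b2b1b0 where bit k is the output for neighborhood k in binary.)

position 0: 111 → 0  (bit 7 = 0)
position 1: 110 → 0  (bit 6 = 0)
position 11: 101 → 0  (bit 5 = 0)
position 2: 100 → 1  (bit 4 = 1)
position 9: 011 → 1  (bit 3 = 1)
position 17: 010 → 1  (bit 2 = 1)
position 8: 001 → 0  (bit 1 = 0)
position 3: 000 → 0  (bit 0 = 0)
bits b7..b0 = 00011100 = 28

28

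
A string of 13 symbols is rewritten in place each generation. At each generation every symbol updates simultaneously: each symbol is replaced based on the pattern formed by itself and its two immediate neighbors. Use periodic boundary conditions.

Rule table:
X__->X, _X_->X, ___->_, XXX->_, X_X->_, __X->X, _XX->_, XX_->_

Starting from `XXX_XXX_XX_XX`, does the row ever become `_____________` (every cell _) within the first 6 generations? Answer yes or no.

_____________
all cells are _ at generation 1

yes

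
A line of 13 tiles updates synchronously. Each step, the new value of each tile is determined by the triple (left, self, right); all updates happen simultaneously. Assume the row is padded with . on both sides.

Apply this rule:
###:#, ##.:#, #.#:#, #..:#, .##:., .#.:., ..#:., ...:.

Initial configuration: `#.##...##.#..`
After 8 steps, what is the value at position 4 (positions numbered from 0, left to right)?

.

step 1: .#.##...##.#.
step 2: ..#.##...##.#
step 3: ...#.##...##.
step 4: ....#.##...##
step 5: .....#.##...#
step 6: ......#.##...
step 7: .......#.##..
step 8: ........#.##.
position 4 holds .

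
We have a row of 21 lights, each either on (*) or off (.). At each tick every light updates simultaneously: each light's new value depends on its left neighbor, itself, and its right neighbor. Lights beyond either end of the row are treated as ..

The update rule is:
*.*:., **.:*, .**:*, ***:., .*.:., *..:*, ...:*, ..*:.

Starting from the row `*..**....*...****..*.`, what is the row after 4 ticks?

***.**.**.*.***...*.*

.*.*****..**.*..**..*
...*...**.**..*.***..
**..**.**.***...*.***
***.**.**.*.***...*.*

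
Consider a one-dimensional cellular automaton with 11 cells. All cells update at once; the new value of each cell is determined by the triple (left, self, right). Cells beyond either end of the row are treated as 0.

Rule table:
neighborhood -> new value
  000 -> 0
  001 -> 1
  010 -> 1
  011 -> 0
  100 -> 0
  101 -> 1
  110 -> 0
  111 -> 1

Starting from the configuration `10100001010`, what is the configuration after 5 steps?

00111100000

step 1: 11100011110
step 2: 01000101100
step 3: 11001110000
step 4: 00010100000
step 5: 00111100000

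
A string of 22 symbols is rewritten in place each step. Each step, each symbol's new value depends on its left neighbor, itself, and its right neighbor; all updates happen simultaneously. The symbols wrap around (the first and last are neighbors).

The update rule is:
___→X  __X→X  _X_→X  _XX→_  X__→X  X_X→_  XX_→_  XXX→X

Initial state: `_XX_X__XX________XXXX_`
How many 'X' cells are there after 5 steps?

step 1: X___XXX__XXXXXXXX_XX_X
step 2: _XXX_X_XX_XXXXXX______
step 3: X_X__X_____XXXX_XXXXXX
step 4: __XXXXXXXXX_XX___XXXXX
step 5: XX_XXXXXXX____XXX_XXX_
count of X: 15

15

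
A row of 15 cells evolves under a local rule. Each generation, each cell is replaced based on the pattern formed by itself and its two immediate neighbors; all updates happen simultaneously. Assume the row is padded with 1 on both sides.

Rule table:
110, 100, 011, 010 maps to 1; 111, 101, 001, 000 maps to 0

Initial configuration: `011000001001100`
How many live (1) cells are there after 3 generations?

011100001101110
010110001101010
010111001101010
count of 1: 8

8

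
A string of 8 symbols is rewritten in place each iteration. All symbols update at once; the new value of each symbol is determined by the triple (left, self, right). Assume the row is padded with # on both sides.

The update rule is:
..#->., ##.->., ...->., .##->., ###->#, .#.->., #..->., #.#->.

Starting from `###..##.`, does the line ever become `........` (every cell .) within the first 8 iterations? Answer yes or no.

iteration 1: ##......
iteration 2: #.......
iteration 3: ........
all cells are . at iteration 3

yes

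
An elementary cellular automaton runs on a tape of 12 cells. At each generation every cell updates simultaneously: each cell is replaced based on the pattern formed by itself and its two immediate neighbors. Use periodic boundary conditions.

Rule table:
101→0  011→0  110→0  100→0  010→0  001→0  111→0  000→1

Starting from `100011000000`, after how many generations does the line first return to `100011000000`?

001000011110
100011000000

2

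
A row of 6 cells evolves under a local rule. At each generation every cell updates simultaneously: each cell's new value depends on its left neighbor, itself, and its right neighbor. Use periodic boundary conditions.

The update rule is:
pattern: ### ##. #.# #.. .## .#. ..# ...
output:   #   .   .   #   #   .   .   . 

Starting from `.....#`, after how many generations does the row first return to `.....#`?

6

generation 1: #.....
generation 2: .#....
generation 3: ..#...
generation 4: ...#..
generation 5: ....#.
generation 6: .....#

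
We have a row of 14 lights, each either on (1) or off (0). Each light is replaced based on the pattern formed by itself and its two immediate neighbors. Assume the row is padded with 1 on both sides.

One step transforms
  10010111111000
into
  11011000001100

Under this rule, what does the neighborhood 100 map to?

At position 1 the neighborhood is 100; the next row has 1 there.

1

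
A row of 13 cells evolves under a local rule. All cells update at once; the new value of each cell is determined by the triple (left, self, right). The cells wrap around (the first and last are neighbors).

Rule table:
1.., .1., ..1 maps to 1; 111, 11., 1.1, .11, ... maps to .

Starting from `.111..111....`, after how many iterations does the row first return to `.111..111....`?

1...11...1...
11.1..1.111.1
...1111......
..1....1.....
.111..111....

5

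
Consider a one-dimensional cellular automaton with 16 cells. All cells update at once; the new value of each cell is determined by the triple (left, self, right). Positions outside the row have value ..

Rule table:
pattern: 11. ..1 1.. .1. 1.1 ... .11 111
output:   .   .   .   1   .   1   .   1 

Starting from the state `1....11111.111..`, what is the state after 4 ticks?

1.11..111...1..1
1......1..1.1..1
1.1111.1..1.1..1
1..11..1..1.1..1

1..11..1..1.1..1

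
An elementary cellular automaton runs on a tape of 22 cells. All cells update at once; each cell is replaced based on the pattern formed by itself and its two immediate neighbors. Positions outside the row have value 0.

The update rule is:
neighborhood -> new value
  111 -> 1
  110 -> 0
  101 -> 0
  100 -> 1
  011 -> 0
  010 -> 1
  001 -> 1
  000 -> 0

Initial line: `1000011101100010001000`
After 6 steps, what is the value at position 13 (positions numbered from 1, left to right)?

1100101000010111011100
0011101100110010001010
0101000011001111011011
1101100100110110000000
0000011111000001000000
0000101110100011100000
position 13 holds 0

0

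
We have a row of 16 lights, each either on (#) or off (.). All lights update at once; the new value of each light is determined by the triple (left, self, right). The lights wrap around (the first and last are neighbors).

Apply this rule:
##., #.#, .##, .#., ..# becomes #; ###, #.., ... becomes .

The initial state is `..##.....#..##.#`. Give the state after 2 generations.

##.#...#####...#

.###....##.#####
##.#...#####...#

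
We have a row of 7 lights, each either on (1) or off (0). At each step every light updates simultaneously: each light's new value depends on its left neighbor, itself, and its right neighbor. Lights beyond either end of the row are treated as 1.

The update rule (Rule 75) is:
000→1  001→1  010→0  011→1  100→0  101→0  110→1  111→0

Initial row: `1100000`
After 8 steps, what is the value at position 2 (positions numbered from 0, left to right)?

1

0101111
0001000
0110011
0110110
0110110  (fixed point — unchanged through step 8)
position 2 holds 1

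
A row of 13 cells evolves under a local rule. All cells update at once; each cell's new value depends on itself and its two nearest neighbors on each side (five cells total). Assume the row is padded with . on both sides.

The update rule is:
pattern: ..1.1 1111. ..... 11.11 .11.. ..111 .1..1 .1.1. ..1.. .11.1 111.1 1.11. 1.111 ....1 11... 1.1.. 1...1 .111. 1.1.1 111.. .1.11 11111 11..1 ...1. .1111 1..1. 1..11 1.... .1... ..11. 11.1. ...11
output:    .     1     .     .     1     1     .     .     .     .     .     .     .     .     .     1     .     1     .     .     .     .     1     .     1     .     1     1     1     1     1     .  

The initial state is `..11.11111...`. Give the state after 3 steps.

..1...1.1..1.
...1....1...1
....11...1...

....11...1...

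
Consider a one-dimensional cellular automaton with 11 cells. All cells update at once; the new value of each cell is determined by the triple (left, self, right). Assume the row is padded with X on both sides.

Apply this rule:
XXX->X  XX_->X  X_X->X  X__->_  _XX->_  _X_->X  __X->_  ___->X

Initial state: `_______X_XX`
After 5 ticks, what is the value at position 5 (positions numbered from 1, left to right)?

tick 1: _XXXXX_XX_X
tick 2: X_XXXXX_XX_
tick 3: XX_XXXXX_XX
tick 4: XXX_XXXXX_X
tick 5: XXXX_XXXXX_
position 5 holds _

_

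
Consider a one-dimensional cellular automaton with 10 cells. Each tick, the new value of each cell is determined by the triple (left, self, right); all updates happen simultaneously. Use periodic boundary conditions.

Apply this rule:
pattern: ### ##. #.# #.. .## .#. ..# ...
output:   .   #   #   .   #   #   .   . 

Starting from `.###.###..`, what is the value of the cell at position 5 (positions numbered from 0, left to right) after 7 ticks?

tick 1: .#.###.#..
tick 2: .###.###..  (repeats tick 0; period 2)
tick 7: .#.###.#..
position 5 holds #

#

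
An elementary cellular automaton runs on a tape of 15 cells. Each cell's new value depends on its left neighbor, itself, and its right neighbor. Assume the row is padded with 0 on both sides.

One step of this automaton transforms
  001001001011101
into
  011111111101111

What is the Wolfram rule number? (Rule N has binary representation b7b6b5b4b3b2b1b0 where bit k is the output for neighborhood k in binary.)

246

position 11: 111 → 1  (bit 7 = 1)
position 12: 110 → 1  (bit 6 = 1)
position 9: 101 → 1  (bit 5 = 1)
position 3: 100 → 1  (bit 4 = 1)
position 10: 011 → 0  (bit 3 = 0)
position 2: 010 → 1  (bit 2 = 1)
position 1: 001 → 1  (bit 1 = 1)
position 0: 000 → 0  (bit 0 = 0)
bits b7..b0 = 11110110 = 246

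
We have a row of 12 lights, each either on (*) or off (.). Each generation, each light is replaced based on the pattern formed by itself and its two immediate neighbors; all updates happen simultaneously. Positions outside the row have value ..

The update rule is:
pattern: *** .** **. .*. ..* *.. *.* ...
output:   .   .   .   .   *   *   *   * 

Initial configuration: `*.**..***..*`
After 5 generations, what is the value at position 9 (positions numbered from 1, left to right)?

.

.*..**...**.
*.**..***..*  (repeats generation 0; period 2)
generation 5: .*..**...**.
position 9 holds .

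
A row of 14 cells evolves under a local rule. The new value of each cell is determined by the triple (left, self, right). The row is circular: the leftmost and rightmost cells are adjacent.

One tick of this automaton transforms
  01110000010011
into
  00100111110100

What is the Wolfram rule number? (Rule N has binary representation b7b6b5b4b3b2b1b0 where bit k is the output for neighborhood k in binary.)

position 2: 111 → 1  (bit 7 = 1)
position 3: 110 → 0  (bit 6 = 0)
position 0: 101 → 0  (bit 5 = 0)
position 4: 100 → 0  (bit 4 = 0)
position 1: 011 → 0  (bit 3 = 0)
position 9: 010 → 1  (bit 2 = 1)
position 8: 001 → 1  (bit 1 = 1)
position 5: 000 → 1  (bit 0 = 1)
bits b7..b0 = 10000111 = 135

135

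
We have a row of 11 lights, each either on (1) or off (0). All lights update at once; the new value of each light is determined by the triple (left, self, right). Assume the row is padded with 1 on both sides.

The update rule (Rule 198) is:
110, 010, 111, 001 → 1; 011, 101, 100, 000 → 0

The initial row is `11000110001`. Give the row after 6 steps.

11011010110

step 1: 11001010010
step 2: 11011010110
step 3: 11001010010  (repeats step 1; period 2)
step 6: 11011010110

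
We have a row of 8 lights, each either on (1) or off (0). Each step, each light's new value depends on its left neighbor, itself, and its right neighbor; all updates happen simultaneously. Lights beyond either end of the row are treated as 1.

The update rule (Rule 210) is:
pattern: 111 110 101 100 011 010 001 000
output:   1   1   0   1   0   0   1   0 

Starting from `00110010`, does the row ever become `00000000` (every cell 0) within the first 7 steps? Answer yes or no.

11011100
11001111
11110111
11110011
11111101
11111100
11111111
step 7 is 11111111, still not uniform 0

no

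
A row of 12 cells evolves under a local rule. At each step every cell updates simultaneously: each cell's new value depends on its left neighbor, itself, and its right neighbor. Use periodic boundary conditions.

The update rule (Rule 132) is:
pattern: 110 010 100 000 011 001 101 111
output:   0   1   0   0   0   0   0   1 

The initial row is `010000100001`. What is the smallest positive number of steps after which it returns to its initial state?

1

step 1: 010000100001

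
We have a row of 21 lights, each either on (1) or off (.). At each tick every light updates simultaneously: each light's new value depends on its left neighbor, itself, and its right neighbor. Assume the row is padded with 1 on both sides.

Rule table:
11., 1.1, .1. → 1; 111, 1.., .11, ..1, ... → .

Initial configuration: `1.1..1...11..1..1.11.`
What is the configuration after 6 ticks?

..1..1....1..1....1..

111..1....1..1..11.11
..1..1....1..1...11..
..1..1....1..1....1..
..1..1....1..1....1..  (fixed point — unchanged through tick 6)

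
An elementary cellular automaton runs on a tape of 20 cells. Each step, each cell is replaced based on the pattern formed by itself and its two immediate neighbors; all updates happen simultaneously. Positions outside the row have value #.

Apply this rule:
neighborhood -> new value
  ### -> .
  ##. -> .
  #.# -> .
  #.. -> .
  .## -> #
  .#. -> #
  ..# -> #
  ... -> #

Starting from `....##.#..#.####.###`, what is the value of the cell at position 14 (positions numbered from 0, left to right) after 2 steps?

#

.####..#.##.#....#..
.#....##.#..#.####.#
position 14 holds #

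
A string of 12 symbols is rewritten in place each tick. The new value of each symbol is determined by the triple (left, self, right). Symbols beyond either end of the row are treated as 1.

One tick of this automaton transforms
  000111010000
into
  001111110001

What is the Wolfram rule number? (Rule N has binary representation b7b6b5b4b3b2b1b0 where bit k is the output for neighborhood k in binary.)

position 4: 111 → 1  (bit 7 = 1)
position 5: 110 → 1  (bit 6 = 1)
position 6: 101 → 1  (bit 5 = 1)
position 0: 100 → 0  (bit 4 = 0)
position 3: 011 → 1  (bit 3 = 1)
position 7: 010 → 1  (bit 2 = 1)
position 2: 001 → 1  (bit 1 = 1)
position 1: 000 → 0  (bit 0 = 0)
bits b7..b0 = 11101110 = 238

238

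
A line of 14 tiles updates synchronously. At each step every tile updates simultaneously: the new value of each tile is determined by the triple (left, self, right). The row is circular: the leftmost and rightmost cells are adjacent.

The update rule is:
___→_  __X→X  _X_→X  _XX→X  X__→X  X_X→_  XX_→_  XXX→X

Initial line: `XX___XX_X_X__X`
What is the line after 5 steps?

X_XXX_X_XXX_XX

X_X_XX__X_XXXX
__X_X_XXX_XXXX
XXX_X_XX__XXX_
XX__X_X_XXXX__
X_XXX_X_XXX_XX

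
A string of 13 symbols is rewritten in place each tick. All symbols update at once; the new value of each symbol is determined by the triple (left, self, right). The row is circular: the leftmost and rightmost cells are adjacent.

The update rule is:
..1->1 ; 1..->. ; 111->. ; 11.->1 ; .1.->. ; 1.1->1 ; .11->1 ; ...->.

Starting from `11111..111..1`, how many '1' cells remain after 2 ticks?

8

tick 1: ....1.11.1.11
tick 2: ...1.1111.111
count of 1: 8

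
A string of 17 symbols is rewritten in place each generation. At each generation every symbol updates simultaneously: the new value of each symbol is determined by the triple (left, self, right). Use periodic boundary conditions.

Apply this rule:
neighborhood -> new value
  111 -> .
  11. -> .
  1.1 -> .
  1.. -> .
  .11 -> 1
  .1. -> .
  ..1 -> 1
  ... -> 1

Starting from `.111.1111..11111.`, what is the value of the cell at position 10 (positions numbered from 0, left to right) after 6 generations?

generation 1: 11...1....11.....
generation 2: 1..11..1111..1111
generation 3: ..11..11....11...
generation 4: 111..11..1111..11
generation 5: ....11..11....11.
generation 6: 11111..11..1111..
position 10 holds .

.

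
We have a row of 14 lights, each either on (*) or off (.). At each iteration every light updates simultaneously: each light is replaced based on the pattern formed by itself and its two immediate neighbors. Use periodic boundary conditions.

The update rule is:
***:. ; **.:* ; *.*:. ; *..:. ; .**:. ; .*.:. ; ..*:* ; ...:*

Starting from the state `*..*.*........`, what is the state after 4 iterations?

***..*......*.

..*....*******
.*..***......*
...*..*.*****.
***..*......*.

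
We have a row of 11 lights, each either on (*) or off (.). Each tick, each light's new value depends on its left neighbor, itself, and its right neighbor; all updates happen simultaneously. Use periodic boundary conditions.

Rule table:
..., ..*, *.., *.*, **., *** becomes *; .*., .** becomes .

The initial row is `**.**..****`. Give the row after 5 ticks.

tick 1: ***.***.***
tick 2: ****.***.**
tick 3: *****.***.*
tick 4: ******.***.
tick 5: .******.***

.******.***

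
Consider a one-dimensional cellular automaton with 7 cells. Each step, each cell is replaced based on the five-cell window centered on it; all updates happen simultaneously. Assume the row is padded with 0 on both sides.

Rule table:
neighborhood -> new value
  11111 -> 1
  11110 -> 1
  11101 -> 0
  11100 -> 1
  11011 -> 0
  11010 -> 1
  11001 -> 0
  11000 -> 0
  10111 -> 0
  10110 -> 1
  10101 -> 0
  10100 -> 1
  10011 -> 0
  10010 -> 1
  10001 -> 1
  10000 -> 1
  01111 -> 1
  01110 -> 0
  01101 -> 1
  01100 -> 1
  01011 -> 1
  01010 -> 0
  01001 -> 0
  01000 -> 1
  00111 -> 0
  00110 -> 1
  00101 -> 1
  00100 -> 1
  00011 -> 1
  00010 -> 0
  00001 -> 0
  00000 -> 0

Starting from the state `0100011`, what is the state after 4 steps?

1100111

0111111
1011111
1101111
1100111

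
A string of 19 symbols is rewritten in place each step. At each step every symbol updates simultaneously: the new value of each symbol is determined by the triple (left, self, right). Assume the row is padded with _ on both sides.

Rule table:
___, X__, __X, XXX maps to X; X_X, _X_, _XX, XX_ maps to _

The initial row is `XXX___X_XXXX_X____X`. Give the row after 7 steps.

_XXX_XXX_XX_XXX____

_X_XXX___XX___XXXX_
X___X_XXX__XXX_XX_X
_XXX___X_XX_X______
X_X_XXX______XXXXXX
_____X_XXXXXX_XXXX_
XXXXX___XXXX___XX_X
_XXX_XXX_XX_XXX____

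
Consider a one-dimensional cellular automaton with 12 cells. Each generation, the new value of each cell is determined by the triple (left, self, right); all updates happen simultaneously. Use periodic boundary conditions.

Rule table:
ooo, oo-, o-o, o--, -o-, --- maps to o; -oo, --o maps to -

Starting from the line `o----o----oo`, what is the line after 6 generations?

oo--ooooo-oo

generation 1: oooo-oooo--o
generation 2: ooooo-oooo--
generation 3: -ooooo-oooo-
generation 4: --ooooo-oooo
generation 5: o--ooooo-ooo
generation 6: oo--ooooo-oo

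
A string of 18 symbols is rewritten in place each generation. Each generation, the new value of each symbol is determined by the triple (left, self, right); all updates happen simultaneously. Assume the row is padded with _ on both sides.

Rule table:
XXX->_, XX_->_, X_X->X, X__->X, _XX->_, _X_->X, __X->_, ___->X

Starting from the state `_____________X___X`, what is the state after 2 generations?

XXXXXXXXXXXX_XXX_X
____________X___XX

____________X___XX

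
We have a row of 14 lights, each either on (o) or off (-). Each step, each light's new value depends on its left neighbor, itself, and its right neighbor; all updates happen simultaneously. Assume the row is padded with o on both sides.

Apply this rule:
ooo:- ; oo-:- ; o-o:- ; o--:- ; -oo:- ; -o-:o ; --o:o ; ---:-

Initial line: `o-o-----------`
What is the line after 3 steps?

--o----------o
-oo---------o-
-----------oo-

-----------oo-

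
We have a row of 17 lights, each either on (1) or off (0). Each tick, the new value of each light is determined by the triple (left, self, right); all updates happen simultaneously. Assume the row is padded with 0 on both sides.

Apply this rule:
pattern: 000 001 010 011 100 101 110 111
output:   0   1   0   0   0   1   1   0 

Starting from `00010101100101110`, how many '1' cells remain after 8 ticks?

4

00101010101010010
01010101010100100
10101010101001000
01010101010010000
10101010100100000
01010101001000000
10101010010000000
01010100100000000
count of 1: 4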